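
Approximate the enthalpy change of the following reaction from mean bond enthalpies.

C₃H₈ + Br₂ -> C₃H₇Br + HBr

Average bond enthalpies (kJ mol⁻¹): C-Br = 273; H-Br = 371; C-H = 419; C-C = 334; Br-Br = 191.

ΔH ≈ −34 kJ

Bonds broken (reactants):
  Br-Br: 1 × 191 = 191
  C-C: 2 × 334 = 668
  C-H: 8 × 419 = 3352
  Σ(broken) = 4211 kJ
Bonds formed (products):
  C-Br: 1 × 273 = 273
  C-C: 2 × 334 = 668
  C-H: 7 × 419 = 2933
  H-Br: 1 × 371 = 371
  Σ(formed) = 4245 kJ
ΔH = Σ(broken) − Σ(formed) = 4211 − 4245 = −34 kJ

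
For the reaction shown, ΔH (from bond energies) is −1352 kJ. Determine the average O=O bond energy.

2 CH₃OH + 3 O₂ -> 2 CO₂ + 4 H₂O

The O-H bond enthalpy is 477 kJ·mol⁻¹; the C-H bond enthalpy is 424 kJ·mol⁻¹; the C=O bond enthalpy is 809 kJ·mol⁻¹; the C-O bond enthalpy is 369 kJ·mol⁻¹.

D(O=O) ≈ 488 kJ/mol

Let D be the O=O bond energy.
Σ(broken) = 6×424 + 2×369 + 2×477 + 3×D = 4236 + 3D
Σ(formed) = 4×809 + 8×477 = 7052
ΔH = Σ(broken) − Σ(formed) = (4236 + 3D) − (7052) = −2816 + 3D
Setting this equal to −1352 kJ gives 3D = 1464, so D = 488 kJ/mol.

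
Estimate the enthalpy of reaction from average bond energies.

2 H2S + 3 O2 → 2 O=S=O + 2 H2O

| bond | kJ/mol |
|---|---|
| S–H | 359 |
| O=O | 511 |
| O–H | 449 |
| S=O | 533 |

ΔH ≈ −959 kJ

Bonds broken (reactants):
  O=O: 3 × 511 = 1533
  S–H: 4 × 359 = 1436
  Σ(broken) = 2969 kJ
Bonds formed (products):
  O–H: 4 × 449 = 1796
  S=O: 4 × 533 = 2132
  Σ(formed) = 3928 kJ
ΔH = Σ(broken) − Σ(formed) = 2969 − 3928 = −959 kJ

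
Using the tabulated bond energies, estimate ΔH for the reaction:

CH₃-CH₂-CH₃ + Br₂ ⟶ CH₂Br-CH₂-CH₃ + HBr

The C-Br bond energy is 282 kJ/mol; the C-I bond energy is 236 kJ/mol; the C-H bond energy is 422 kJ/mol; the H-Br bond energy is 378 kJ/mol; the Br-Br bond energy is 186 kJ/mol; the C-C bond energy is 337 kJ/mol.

Bonds broken (reactants):
  Br-Br: 1 × 186 = 186
  C-C: 2 × 337 = 674
  C-H: 8 × 422 = 3376
  Σ(broken) = 4236 kJ
Bonds formed (products):
  C-Br: 1 × 282 = 282
  C-C: 2 × 337 = 674
  C-H: 7 × 422 = 2954
  H-Br: 1 × 378 = 378
  Σ(formed) = 4288 kJ
ΔH = Σ(broken) − Σ(formed) = 4236 − 4288 = −52 kJ

ΔH ≈ −52 kJ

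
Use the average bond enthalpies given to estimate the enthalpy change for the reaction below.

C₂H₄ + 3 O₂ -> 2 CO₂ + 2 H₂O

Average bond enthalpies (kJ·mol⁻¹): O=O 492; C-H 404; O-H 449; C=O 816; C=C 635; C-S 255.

Bonds broken (reactants):
  C-H: 4 × 404 = 1616
  C=C: 1 × 635 = 635
  O=O: 3 × 492 = 1476
  Σ(broken) = 3727 kJ
Bonds formed (products):
  C=O: 4 × 816 = 3264
  O-H: 4 × 449 = 1796
  Σ(formed) = 5060 kJ
ΔH = Σ(broken) − Σ(formed) = 3727 − 5060 = −1333 kJ

ΔH ≈ −1333 kJ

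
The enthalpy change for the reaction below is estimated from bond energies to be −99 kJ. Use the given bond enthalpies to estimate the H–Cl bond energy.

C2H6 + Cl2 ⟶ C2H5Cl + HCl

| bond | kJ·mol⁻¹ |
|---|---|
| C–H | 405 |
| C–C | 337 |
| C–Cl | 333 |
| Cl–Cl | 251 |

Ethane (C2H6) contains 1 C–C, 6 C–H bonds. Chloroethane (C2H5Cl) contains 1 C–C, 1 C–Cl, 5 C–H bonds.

D(H–Cl) ≈ 422 kJ/mol

Let D be the H–Cl bond energy.
Σ(broken) = 1×337 + 6×405 + 1×251 = 3018
Σ(formed) = 1×337 + 1×333 + 5×405 + 1×D = 2695 + D
ΔH = Σ(broken) − Σ(formed) = (3018) − (2695 + D) = +323 − D
Setting this equal to −99 kJ gives D = 422 kJ/mol.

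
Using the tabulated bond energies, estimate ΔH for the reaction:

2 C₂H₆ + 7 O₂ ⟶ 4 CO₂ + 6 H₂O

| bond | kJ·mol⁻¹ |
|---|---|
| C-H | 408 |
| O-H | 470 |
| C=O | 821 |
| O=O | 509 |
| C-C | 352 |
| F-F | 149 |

Bonds broken (reactants):
  C-C: 2 × 352 = 704
  C-H: 12 × 408 = 4896
  O=O: 7 × 509 = 3563
  Σ(broken) = 9163 kJ
Bonds formed (products):
  C=O: 8 × 821 = 6568
  O-H: 12 × 470 = 5640
  Σ(formed) = 12208 kJ
ΔH = Σ(broken) − Σ(formed) = 9163 − 12208 = −3045 kJ

ΔH ≈ −3045 kJ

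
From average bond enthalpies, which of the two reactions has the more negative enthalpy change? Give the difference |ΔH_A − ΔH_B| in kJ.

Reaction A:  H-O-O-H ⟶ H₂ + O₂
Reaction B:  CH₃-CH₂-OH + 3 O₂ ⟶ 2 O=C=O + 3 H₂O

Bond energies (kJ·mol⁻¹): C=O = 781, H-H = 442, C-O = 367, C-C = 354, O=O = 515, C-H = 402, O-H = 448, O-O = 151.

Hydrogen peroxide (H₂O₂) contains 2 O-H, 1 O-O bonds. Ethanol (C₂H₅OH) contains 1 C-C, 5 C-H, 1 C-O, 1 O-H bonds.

Reaction A:
  Bonds broken (reactants):
    O-H: 2 × 448 = 896
    O-O: 1 × 151 = 151
    Σ(broken) = 1047 kJ
  Bonds formed (products):
    H-H: 1 × 442 = 442
    O=O: 1 × 515 = 515
    Σ(formed) = 957 kJ
  ΔH_A = 1047 − 957 = +90 kJ
Reaction B:
  Bonds broken (reactants):
    C-C: 1 × 354 = 354
    C-H: 5 × 402 = 2010
    C-O: 1 × 367 = 367
    O-H: 1 × 448 = 448
    O=O: 3 × 515 = 1545
    Σ(broken) = 4724 kJ
  Bonds formed (products):
    C=O: 4 × 781 = 3124
    O-H: 6 × 448 = 2688
    Σ(formed) = 5812 kJ
  ΔH_B = 4724 − 5812 = −1088 kJ
ΔH_A − ΔH_B = +1178 kJ, so reaction B has the more negative ΔH; |ΔH_A − ΔH_B| = 1178 kJ.

Reaction B, by 1178 kJ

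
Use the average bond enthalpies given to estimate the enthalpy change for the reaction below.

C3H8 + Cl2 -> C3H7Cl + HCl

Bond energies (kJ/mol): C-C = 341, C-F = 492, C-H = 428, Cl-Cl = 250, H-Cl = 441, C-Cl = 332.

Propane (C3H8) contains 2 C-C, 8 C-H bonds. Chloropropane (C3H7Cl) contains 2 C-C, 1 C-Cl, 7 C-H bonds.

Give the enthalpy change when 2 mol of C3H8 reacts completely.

ΔH = −190 kJ

Bonds broken (reactants):
  C-C: 2 × 341 = 682
  C-H: 8 × 428 = 3424
  Cl-Cl: 1 × 250 = 250
  Σ(broken) = 4356 kJ
Bonds formed (products):
  C-C: 2 × 341 = 682
  C-Cl: 1 × 332 = 332
  C-H: 7 × 428 = 2996
  H-Cl: 1 × 441 = 441
  Σ(formed) = 4451 kJ
ΔH = Σ(broken) − Σ(formed) = 4356 − 4451 = −95 kJ
For 2× the reaction as written: 2 × (−95) = −190 kJ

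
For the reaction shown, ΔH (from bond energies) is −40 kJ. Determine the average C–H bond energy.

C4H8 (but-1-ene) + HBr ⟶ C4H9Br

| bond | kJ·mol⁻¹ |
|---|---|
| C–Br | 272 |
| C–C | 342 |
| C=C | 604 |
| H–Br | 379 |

D(C–H) ≈ 409 kJ/mol

Let D be the C–H bond energy.
Σ(broken) = 2×342 + 8×D + 1×604 + 1×379 = 1667 + 8D
Σ(formed) = 1×272 + 3×342 + 9×D = 1298 + 9D
ΔH = Σ(broken) − Σ(formed) = (1667 + 8D) − (1298 + 9D) = +369 − D
Setting this equal to −40 kJ gives D = 409 kJ/mol.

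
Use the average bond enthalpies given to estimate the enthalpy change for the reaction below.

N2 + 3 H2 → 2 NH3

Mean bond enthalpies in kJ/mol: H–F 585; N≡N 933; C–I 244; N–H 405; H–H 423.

ΔH ≈ −228 kJ

Bonds broken (reactants):
  H–H: 3 × 423 = 1269
  N≡N: 1 × 933 = 933
  Σ(broken) = 2202 kJ
Bonds formed (products):
  N–H: 6 × 405 = 2430
  Σ(formed) = 2430 kJ
ΔH = Σ(broken) − Σ(formed) = 2202 − 2430 = −228 kJ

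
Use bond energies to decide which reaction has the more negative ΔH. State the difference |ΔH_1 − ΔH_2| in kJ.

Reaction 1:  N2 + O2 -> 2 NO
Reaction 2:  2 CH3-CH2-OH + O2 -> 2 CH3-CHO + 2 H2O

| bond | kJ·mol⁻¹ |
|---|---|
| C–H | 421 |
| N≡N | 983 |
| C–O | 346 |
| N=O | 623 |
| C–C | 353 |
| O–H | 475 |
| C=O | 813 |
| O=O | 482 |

Reaction 2, by 779 kJ

Reaction 1:
  Bonds broken (reactants):
    N≡N: 1 × 983 = 983
    O=O: 1 × 482 = 482
    Σ(broken) = 1465 kJ
  Bonds formed (products):
    N=O: 2 × 623 = 1246
    Σ(formed) = 1246 kJ
  ΔH_1 = 1465 − 1246 = +219 kJ
Reaction 2:
  Bonds broken (reactants):
    C–C: 2 × 353 = 706
    C–H: 10 × 421 = 4210
    C–O: 2 × 346 = 692
    O–H: 2 × 475 = 950
    O=O: 1 × 482 = 482
    Σ(broken) = 7040 kJ
  Bonds formed (products):
    C–C: 2 × 353 = 706
    C–H: 8 × 421 = 3368
    C=O: 2 × 813 = 1626
    O–H: 4 × 475 = 1900
    Σ(formed) = 7600 kJ
  ΔH_2 = 7040 − 7600 = −560 kJ
ΔH_1 − ΔH_2 = +779 kJ, so reaction 2 has the more negative ΔH; |ΔH_1 − ΔH_2| = 779 kJ.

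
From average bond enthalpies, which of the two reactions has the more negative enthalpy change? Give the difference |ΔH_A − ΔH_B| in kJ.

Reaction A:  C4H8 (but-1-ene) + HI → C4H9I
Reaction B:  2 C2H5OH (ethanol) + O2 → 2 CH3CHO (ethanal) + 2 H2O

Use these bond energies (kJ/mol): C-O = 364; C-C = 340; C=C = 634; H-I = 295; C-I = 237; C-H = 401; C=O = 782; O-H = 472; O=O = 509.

Reaction A:
  Bonds broken (reactants):
    C-C: 2 × 340 = 680
    C-H: 8 × 401 = 3208
    C=C: 1 × 634 = 634
    H-I: 1 × 295 = 295
    Σ(broken) = 4817 kJ
  Bonds formed (products):
    C-C: 3 × 340 = 1020
    C-H: 9 × 401 = 3609
    C-I: 1 × 237 = 237
    Σ(formed) = 4866 kJ
  ΔH_A = 4817 − 4866 = −49 kJ
Reaction B:
  Bonds broken (reactants):
    C-C: 2 × 340 = 680
    C-H: 10 × 401 = 4010
    C-O: 2 × 364 = 728
    O-H: 2 × 472 = 944
    O=O: 1 × 509 = 509
    Σ(broken) = 6871 kJ
  Bonds formed (products):
    C-C: 2 × 340 = 680
    C-H: 8 × 401 = 3208
    C=O: 2 × 782 = 1564
    O-H: 4 × 472 = 1888
    Σ(formed) = 7340 kJ
  ΔH_B = 6871 − 7340 = −469 kJ
ΔH_A − ΔH_B = +420 kJ, so reaction B has the more negative ΔH; |ΔH_A − ΔH_B| = 420 kJ.

Reaction B, by 420 kJ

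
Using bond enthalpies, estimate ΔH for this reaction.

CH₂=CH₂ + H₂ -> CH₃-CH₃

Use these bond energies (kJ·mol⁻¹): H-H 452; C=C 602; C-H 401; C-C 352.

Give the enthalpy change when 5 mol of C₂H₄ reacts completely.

ΔH = −500 kJ

Bonds broken (reactants):
  C-H: 4 × 401 = 1604
  C=C: 1 × 602 = 602
  H-H: 1 × 452 = 452
  Σ(broken) = 2658 kJ
Bonds formed (products):
  C-C: 1 × 352 = 352
  C-H: 6 × 401 = 2406
  Σ(formed) = 2758 kJ
ΔH = Σ(broken) − Σ(formed) = 2658 − 2758 = −100 kJ
For 5× the reaction as written: 5 × (−100) = −500 kJ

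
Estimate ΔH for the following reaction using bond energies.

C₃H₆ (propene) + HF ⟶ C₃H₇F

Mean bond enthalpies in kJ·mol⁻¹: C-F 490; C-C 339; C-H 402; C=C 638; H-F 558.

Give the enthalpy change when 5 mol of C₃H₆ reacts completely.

ΔH = −175 kJ

Bonds broken (reactants):
  C-C: 1 × 339 = 339
  C-H: 6 × 402 = 2412
  C=C: 1 × 638 = 638
  H-F: 1 × 558 = 558
  Σ(broken) = 3947 kJ
Bonds formed (products):
  C-C: 2 × 339 = 678
  C-F: 1 × 490 = 490
  C-H: 7 × 402 = 2814
  Σ(formed) = 3982 kJ
ΔH = Σ(broken) − Σ(formed) = 3947 − 3982 = −35 kJ
For 5× the reaction as written: 5 × (−35) = −175 kJ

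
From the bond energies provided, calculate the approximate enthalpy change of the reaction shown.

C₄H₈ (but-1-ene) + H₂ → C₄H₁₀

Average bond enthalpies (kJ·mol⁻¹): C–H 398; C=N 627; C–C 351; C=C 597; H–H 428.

Bonds broken (reactants):
  C–C: 2 × 351 = 702
  C–H: 8 × 398 = 3184
  C=C: 1 × 597 = 597
  H–H: 1 × 428 = 428
  Σ(broken) = 4911 kJ
Bonds formed (products):
  C–C: 3 × 351 = 1053
  C–H: 10 × 398 = 3980
  Σ(formed) = 5033 kJ
ΔH = Σ(broken) − Σ(formed) = 4911 − 5033 = −122 kJ

ΔH ≈ −122 kJ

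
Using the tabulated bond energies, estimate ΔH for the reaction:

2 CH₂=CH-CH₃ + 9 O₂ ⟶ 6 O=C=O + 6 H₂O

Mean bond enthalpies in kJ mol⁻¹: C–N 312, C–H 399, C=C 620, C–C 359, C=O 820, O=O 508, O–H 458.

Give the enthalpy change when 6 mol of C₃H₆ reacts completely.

Bonds broken (reactants):
  C–C: 2 × 359 = 718
  C–H: 12 × 399 = 4788
  C=C: 2 × 620 = 1240
  O=O: 9 × 508 = 4572
  Σ(broken) = 11318 kJ
Bonds formed (products):
  C=O: 12 × 820 = 9840
  O–H: 12 × 458 = 5496
  Σ(formed) = 15336 kJ
ΔH = Σ(broken) − Σ(formed) = 11318 − 15336 = −4018 kJ
For 3× the reaction as written: 3 × (−4018) = −12054 kJ

ΔH = −12054 kJ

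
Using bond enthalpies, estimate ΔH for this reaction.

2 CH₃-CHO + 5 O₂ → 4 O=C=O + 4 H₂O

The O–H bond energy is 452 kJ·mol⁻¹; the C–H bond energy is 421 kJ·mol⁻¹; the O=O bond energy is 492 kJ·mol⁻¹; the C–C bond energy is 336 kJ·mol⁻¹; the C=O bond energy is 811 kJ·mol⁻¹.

Bonds broken (reactants):
  C–C: 2 × 336 = 672
  C–H: 8 × 421 = 3368
  C=O: 2 × 811 = 1622
  O=O: 5 × 492 = 2460
  Σ(broken) = 8122 kJ
Bonds formed (products):
  C=O: 8 × 811 = 6488
  O–H: 8 × 452 = 3616
  Σ(formed) = 10104 kJ
ΔH = Σ(broken) − Σ(formed) = 8122 − 10104 = −1982 kJ

ΔH ≈ −1982 kJ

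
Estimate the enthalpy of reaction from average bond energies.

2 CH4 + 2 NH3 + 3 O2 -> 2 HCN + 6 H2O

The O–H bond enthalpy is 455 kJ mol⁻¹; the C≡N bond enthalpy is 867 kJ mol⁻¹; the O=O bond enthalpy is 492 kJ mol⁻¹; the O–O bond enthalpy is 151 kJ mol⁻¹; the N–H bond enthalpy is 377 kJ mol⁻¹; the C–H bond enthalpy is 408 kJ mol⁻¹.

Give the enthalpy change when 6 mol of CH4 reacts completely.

Bonds broken (reactants):
  C–H: 8 × 408 = 3264
  N–H: 6 × 377 = 2262
  O=O: 3 × 492 = 1476
  Σ(broken) = 7002 kJ
Bonds formed (products):
  C≡N: 2 × 867 = 1734
  C–H: 2 × 408 = 816
  O–H: 12 × 455 = 5460
  Σ(formed) = 8010 kJ
ΔH = Σ(broken) − Σ(formed) = 7002 − 8010 = −1008 kJ
For 3× the reaction as written: 3 × (−1008) = −3024 kJ

ΔH = −3024 kJ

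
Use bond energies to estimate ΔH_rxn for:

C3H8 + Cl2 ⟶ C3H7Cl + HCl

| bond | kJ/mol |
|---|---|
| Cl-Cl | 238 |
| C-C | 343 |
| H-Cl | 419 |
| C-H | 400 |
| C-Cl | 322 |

Bonds broken (reactants):
  C-C: 2 × 343 = 686
  C-H: 8 × 400 = 3200
  Cl-Cl: 1 × 238 = 238
  Σ(broken) = 4124 kJ
Bonds formed (products):
  C-C: 2 × 343 = 686
  C-Cl: 1 × 322 = 322
  C-H: 7 × 400 = 2800
  H-Cl: 1 × 419 = 419
  Σ(formed) = 4227 kJ
ΔH = Σ(broken) − Σ(formed) = 4124 − 4227 = −103 kJ

ΔH ≈ −103 kJ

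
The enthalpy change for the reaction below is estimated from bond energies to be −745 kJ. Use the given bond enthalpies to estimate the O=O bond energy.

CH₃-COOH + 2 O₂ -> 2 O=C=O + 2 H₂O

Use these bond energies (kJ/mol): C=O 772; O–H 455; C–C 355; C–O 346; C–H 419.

D(O=O) ≈ 489 kJ/mol

Let D be the O=O bond energy.
Σ(broken) = 1×355 + 3×419 + 1×346 + 1×772 + 1×455 + 2×D = 3185 + 2D
Σ(formed) = 4×772 + 4×455 = 4908
ΔH = Σ(broken) − Σ(formed) = (3185 + 2D) − (4908) = −1723 + 2D
Setting this equal to −745 kJ gives 2D = 978, so D = 489 kJ/mol.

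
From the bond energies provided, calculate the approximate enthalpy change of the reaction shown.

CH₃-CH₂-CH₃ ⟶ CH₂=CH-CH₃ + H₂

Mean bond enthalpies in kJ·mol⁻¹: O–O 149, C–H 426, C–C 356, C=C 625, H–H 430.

ΔH ≈ +153 kJ

Bonds broken (reactants):
  C–C: 2 × 356 = 712
  C–H: 8 × 426 = 3408
  Σ(broken) = 4120 kJ
Bonds formed (products):
  C–C: 1 × 356 = 356
  C–H: 6 × 426 = 2556
  C=C: 1 × 625 = 625
  H–H: 1 × 430 = 430
  Σ(formed) = 3967 kJ
ΔH = Σ(broken) − Σ(formed) = 4120 − 3967 = +153 kJ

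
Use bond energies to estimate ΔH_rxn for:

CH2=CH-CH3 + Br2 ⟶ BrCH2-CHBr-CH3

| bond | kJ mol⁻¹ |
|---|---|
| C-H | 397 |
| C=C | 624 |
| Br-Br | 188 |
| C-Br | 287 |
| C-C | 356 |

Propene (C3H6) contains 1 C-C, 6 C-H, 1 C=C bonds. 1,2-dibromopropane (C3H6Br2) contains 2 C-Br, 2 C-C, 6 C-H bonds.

ΔH ≈ −118 kJ

Bonds broken (reactants):
  Br-Br: 1 × 188 = 188
  C-C: 1 × 356 = 356
  C-H: 6 × 397 = 2382
  C=C: 1 × 624 = 624
  Σ(broken) = 3550 kJ
Bonds formed (products):
  C-Br: 2 × 287 = 574
  C-C: 2 × 356 = 712
  C-H: 6 × 397 = 2382
  Σ(formed) = 3668 kJ
ΔH = Σ(broken) − Σ(formed) = 3550 − 3668 = −118 kJ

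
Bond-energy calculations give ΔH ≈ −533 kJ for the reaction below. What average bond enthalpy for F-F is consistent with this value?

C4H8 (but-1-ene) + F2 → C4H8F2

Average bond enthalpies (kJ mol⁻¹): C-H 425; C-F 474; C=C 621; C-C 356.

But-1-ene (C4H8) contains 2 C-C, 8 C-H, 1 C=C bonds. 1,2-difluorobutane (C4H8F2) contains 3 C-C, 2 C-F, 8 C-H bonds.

Let D be the F-F bond energy.
Σ(broken) = 2×356 + 8×425 + 1×621 + 1×D = 4733 + D
Σ(formed) = 3×356 + 2×474 + 8×425 = 5416
ΔH = Σ(broken) − Σ(formed) = (4733 + D) − (5416) = −683 + D
Setting this equal to −533 kJ gives D = 150 kJ/mol.

D(F-F) ≈ 150 kJ/mol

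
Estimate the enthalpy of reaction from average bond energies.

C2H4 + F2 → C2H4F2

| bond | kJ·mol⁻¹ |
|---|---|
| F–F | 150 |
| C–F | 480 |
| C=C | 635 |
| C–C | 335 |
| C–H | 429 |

Bonds broken (reactants):
  C–H: 4 × 429 = 1716
  C=C: 1 × 635 = 635
  F–F: 1 × 150 = 150
  Σ(broken) = 2501 kJ
Bonds formed (products):
  C–C: 1 × 335 = 335
  C–F: 2 × 480 = 960
  C–H: 4 × 429 = 1716
  Σ(formed) = 3011 kJ
ΔH = Σ(broken) − Σ(formed) = 2501 − 3011 = −510 kJ

ΔH ≈ −510 kJ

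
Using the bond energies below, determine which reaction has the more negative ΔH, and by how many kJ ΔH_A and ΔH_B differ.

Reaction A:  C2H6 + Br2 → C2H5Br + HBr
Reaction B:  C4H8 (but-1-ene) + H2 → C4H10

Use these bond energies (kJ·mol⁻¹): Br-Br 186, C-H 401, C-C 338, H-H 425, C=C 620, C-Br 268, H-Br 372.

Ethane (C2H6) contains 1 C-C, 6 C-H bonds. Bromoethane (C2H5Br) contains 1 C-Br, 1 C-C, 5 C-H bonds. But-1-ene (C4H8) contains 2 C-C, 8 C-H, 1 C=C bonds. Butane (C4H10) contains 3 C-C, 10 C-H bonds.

Reaction B, by 42 kJ

Reaction A:
  Bonds broken (reactants):
    Br-Br: 1 × 186 = 186
    C-C: 1 × 338 = 338
    C-H: 6 × 401 = 2406
    Σ(broken) = 2930 kJ
  Bonds formed (products):
    C-Br: 1 × 268 = 268
    C-C: 1 × 338 = 338
    C-H: 5 × 401 = 2005
    H-Br: 1 × 372 = 372
    Σ(formed) = 2983 kJ
  ΔH_A = 2930 − 2983 = −53 kJ
Reaction B:
  Bonds broken (reactants):
    C-C: 2 × 338 = 676
    C-H: 8 × 401 = 3208
    C=C: 1 × 620 = 620
    H-H: 1 × 425 = 425
    Σ(broken) = 4929 kJ
  Bonds formed (products):
    C-C: 3 × 338 = 1014
    C-H: 10 × 401 = 4010
    Σ(formed) = 5024 kJ
  ΔH_B = 4929 − 5024 = −95 kJ
ΔH_A − ΔH_B = +42 kJ, so reaction B has the more negative ΔH; |ΔH_A − ΔH_B| = 42 kJ.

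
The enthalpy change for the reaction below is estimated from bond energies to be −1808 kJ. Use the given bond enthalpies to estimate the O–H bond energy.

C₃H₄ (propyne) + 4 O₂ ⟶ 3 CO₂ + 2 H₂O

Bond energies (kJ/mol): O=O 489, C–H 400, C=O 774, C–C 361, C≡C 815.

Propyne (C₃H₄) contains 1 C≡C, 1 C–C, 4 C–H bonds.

D(O–H) ≈ 474 kJ/mol

Let D be the O–H bond energy.
Σ(broken) = 1×815 + 1×361 + 4×400 + 4×489 = 4732
Σ(formed) = 6×774 + 4×D = 4644 + 4D
ΔH = Σ(broken) − Σ(formed) = (4732) − (4644 + 4D) = +88 − 4D
Setting this equal to −1808 kJ gives 4D = 1896, so D = 474 kJ/mol.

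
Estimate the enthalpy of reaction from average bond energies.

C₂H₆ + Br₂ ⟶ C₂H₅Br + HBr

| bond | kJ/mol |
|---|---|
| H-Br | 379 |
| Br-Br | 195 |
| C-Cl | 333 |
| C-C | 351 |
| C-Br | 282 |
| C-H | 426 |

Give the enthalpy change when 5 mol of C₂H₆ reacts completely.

Bonds broken (reactants):
  Br-Br: 1 × 195 = 195
  C-C: 1 × 351 = 351
  C-H: 6 × 426 = 2556
  Σ(broken) = 3102 kJ
Bonds formed (products):
  C-Br: 1 × 282 = 282
  C-C: 1 × 351 = 351
  C-H: 5 × 426 = 2130
  H-Br: 1 × 379 = 379
  Σ(formed) = 3142 kJ
ΔH = Σ(broken) − Σ(formed) = 3102 − 3142 = −40 kJ
For 5× the reaction as written: 5 × (−40) = −200 kJ

ΔH = −200 kJ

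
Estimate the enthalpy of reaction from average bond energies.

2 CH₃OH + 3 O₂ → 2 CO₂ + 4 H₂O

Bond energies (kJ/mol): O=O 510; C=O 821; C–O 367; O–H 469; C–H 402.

Bonds broken (reactants):
  C–H: 6 × 402 = 2412
  C–O: 2 × 367 = 734
  O–H: 2 × 469 = 938
  O=O: 3 × 510 = 1530
  Σ(broken) = 5614 kJ
Bonds formed (products):
  C=O: 4 × 821 = 3284
  O–H: 8 × 469 = 3752
  Σ(formed) = 7036 kJ
ΔH = Σ(broken) − Σ(formed) = 5614 − 7036 = −1422 kJ

ΔH ≈ −1422 kJ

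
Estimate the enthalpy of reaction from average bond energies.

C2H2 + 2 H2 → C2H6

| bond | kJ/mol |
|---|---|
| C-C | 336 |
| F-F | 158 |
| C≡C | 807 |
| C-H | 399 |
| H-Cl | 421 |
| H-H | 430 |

ΔH ≈ −265 kJ

Bonds broken (reactants):
  C≡C: 1 × 807 = 807
  C-H: 2 × 399 = 798
  H-H: 2 × 430 = 860
  Σ(broken) = 2465 kJ
Bonds formed (products):
  C-C: 1 × 336 = 336
  C-H: 6 × 399 = 2394
  Σ(formed) = 2730 kJ
ΔH = Σ(broken) − Σ(formed) = 2465 − 2730 = −265 kJ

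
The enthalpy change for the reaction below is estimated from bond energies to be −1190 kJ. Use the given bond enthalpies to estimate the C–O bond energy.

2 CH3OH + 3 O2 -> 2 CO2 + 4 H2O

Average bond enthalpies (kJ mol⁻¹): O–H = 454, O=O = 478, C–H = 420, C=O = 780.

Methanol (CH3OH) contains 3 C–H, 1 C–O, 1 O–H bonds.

D(C–O) ≈ 350 kJ/mol

Let D be the C–O bond energy.
Σ(broken) = 6×420 + 2×D + 2×454 + 3×478 = 4862 + 2D
Σ(formed) = 4×780 + 8×454 = 6752
ΔH = Σ(broken) − Σ(formed) = (4862 + 2D) − (6752) = −1890 + 2D
Setting this equal to −1190 kJ gives 2D = 700, so D = 350 kJ/mol.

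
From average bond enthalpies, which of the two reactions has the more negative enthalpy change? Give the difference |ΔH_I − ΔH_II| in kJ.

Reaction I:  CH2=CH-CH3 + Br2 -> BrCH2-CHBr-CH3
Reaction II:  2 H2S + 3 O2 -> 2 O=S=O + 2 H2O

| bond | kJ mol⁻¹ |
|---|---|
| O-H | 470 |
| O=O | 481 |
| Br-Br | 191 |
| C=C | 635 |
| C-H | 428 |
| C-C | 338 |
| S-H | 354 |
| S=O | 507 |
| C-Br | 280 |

Reaction I:
  Bonds broken (reactants):
    Br-Br: 1 × 191 = 191
    C-C: 1 × 338 = 338
    C-H: 6 × 428 = 2568
    C=C: 1 × 635 = 635
    Σ(broken) = 3732 kJ
  Bonds formed (products):
    C-Br: 2 × 280 = 560
    C-C: 2 × 338 = 676
    C-H: 6 × 428 = 2568
    Σ(formed) = 3804 kJ
  ΔH_I = 3732 − 3804 = −72 kJ
Reaction II:
  Bonds broken (reactants):
    O=O: 3 × 481 = 1443
    S-H: 4 × 354 = 1416
    Σ(broken) = 2859 kJ
  Bonds formed (products):
    O-H: 4 × 470 = 1880
    S=O: 4 × 507 = 2028
    Σ(formed) = 3908 kJ
  ΔH_II = 2859 − 3908 = −1049 kJ
ΔH_I − ΔH_II = +977 kJ, so reaction II has the more negative ΔH; |ΔH_I − ΔH_II| = 977 kJ.

Reaction II, by 977 kJ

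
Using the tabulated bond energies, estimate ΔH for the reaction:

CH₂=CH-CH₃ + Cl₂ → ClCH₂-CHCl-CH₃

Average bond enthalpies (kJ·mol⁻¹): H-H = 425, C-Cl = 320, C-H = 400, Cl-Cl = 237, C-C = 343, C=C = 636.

ΔH ≈ −110 kJ

Bonds broken (reactants):
  C-C: 1 × 343 = 343
  C-H: 6 × 400 = 2400
  C=C: 1 × 636 = 636
  Cl-Cl: 1 × 237 = 237
  Σ(broken) = 3616 kJ
Bonds formed (products):
  C-C: 2 × 343 = 686
  C-Cl: 2 × 320 = 640
  C-H: 6 × 400 = 2400
  Σ(formed) = 3726 kJ
ΔH = Σ(broken) − Σ(formed) = 3616 − 3726 = −110 kJ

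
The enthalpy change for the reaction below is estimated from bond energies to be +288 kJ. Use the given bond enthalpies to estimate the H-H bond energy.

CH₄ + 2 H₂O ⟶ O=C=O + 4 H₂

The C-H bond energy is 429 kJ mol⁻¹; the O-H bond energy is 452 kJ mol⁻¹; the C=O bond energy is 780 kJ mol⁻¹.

Let D be the H-H bond energy.
Σ(broken) = 4×429 + 4×452 = 3524
Σ(formed) = 2×780 + 4×D = 1560 + 4D
ΔH = Σ(broken) − Σ(formed) = (3524) − (1560 + 4D) = +1964 − 4D
Setting this equal to +288 kJ gives 4D = 1676, so D = 419 kJ/mol.

D(H-H) ≈ 419 kJ/mol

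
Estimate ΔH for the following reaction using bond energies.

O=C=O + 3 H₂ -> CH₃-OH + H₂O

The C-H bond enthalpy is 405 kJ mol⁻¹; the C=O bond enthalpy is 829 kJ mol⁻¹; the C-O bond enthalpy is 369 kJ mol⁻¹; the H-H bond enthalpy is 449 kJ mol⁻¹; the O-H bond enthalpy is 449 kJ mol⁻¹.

Bonds broken (reactants):
  C=O: 2 × 829 = 1658
  H-H: 3 × 449 = 1347
  Σ(broken) = 3005 kJ
Bonds formed (products):
  C-H: 3 × 405 = 1215
  C-O: 1 × 369 = 369
  O-H: 3 × 449 = 1347
  Σ(formed) = 2931 kJ
ΔH = Σ(broken) − Σ(formed) = 3005 − 2931 = +74 kJ

ΔH ≈ +74 kJ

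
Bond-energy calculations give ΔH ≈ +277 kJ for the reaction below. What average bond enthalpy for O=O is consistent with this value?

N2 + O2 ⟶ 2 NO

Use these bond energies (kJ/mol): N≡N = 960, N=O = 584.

Let D be the O=O bond energy.
Σ(broken) = 1×960 + 1×D = 960 + D
Σ(formed) = 2×584 = 1168
ΔH = Σ(broken) − Σ(formed) = (960 + D) − (1168) = −208 + D
Setting this equal to +277 kJ gives D = 485 kJ/mol.

D(O=O) ≈ 485 kJ/mol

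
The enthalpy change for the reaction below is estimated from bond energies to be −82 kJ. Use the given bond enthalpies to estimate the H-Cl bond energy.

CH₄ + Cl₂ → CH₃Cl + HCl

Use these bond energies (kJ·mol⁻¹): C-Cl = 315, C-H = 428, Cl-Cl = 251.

Let D be the H-Cl bond energy.
Σ(broken) = 4×428 + 1×251 = 1963
Σ(formed) = 1×315 + 3×428 + 1×D = 1599 + D
ΔH = Σ(broken) − Σ(formed) = (1963) − (1599 + D) = +364 − D
Setting this equal to −82 kJ gives D = 446 kJ/mol.

D(H-Cl) ≈ 446 kJ/mol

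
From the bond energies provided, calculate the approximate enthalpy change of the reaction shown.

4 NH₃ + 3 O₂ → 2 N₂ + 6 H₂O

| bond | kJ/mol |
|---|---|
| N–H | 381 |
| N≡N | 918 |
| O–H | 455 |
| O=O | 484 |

ΔH ≈ −1272 kJ

Bonds broken (reactants):
  N–H: 12 × 381 = 4572
  O=O: 3 × 484 = 1452
  Σ(broken) = 6024 kJ
Bonds formed (products):
  N≡N: 2 × 918 = 1836
  O–H: 12 × 455 = 5460
  Σ(formed) = 7296 kJ
ΔH = Σ(broken) − Σ(formed) = 6024 − 7296 = −1272 kJ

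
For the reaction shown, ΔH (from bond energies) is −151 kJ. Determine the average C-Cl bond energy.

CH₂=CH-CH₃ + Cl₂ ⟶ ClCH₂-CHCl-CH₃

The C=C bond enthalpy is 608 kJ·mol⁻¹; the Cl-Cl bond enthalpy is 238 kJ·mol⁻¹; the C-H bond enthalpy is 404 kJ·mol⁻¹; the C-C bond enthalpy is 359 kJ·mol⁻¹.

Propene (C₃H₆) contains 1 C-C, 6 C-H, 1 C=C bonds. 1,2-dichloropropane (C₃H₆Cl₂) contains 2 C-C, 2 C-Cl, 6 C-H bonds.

D(C-Cl) ≈ 319 kJ/mol

Let D be the C-Cl bond energy.
Σ(broken) = 1×359 + 6×404 + 1×608 + 1×238 = 3629
Σ(formed) = 2×359 + 2×D + 6×404 = 3142 + 2D
ΔH = Σ(broken) − Σ(formed) = (3629) − (3142 + 2D) = +487 − 2D
Setting this equal to −151 kJ gives 2D = 638, so D = 319 kJ/mol.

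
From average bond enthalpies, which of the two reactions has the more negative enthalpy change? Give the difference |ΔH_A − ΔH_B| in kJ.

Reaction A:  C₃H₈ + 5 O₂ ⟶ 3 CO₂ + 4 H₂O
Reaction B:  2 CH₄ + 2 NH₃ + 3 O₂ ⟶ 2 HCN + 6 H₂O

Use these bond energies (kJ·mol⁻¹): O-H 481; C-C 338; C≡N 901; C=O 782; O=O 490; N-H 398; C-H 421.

Reaction A:
  Bonds broken (reactants):
    C-C: 2 × 338 = 676
    C-H: 8 × 421 = 3368
    O=O: 5 × 490 = 2450
    Σ(broken) = 6494 kJ
  Bonds formed (products):
    C=O: 6 × 782 = 4692
    O-H: 8 × 481 = 3848
    Σ(formed) = 8540 kJ
  ΔH_A = 6494 − 8540 = −2046 kJ
Reaction B:
  Bonds broken (reactants):
    C-H: 8 × 421 = 3368
    N-H: 6 × 398 = 2388
    O=O: 3 × 490 = 1470
    Σ(broken) = 7226 kJ
  Bonds formed (products):
    C≡N: 2 × 901 = 1802
    C-H: 2 × 421 = 842
    O-H: 12 × 481 = 5772
    Σ(formed) = 8416 kJ
  ΔH_B = 7226 − 8416 = −1190 kJ
ΔH_A − ΔH_B = −856 kJ, so reaction A has the more negative ΔH; |ΔH_A − ΔH_B| = 856 kJ.

Reaction A, by 856 kJ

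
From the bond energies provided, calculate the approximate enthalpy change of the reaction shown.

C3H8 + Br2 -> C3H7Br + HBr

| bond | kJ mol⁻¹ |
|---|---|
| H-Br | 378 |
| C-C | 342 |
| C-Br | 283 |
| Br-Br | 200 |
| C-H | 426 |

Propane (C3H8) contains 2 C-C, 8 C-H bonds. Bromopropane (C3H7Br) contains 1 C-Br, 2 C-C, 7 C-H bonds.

Bonds broken (reactants):
  Br-Br: 1 × 200 = 200
  C-C: 2 × 342 = 684
  C-H: 8 × 426 = 3408
  Σ(broken) = 4292 kJ
Bonds formed (products):
  C-Br: 1 × 283 = 283
  C-C: 2 × 342 = 684
  C-H: 7 × 426 = 2982
  H-Br: 1 × 378 = 378
  Σ(formed) = 4327 kJ
ΔH = Σ(broken) − Σ(formed) = 4292 − 4327 = −35 kJ

ΔH ≈ −35 kJ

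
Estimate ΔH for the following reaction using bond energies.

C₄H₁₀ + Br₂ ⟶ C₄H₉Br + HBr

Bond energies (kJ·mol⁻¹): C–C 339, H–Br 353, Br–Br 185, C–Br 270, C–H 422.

ΔH ≈ −16 kJ

Bonds broken (reactants):
  Br–Br: 1 × 185 = 185
  C–C: 3 × 339 = 1017
  C–H: 10 × 422 = 4220
  Σ(broken) = 5422 kJ
Bonds formed (products):
  C–Br: 1 × 270 = 270
  C–C: 3 × 339 = 1017
  C–H: 9 × 422 = 3798
  H–Br: 1 × 353 = 353
  Σ(formed) = 5438 kJ
ΔH = Σ(broken) − Σ(formed) = 5422 − 5438 = −16 kJ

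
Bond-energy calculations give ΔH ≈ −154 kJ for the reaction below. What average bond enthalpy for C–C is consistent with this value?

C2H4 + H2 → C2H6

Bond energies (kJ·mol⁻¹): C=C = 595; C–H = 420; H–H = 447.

Let D be the C–C bond energy.
Σ(broken) = 4×420 + 1×595 + 1×447 = 2722
Σ(formed) = 1×D + 6×420 = 2520 + D
ΔH = Σ(broken) − Σ(formed) = (2722) − (2520 + D) = +202 − D
Setting this equal to −154 kJ gives D = 356 kJ/mol.

D(C–C) ≈ 356 kJ/mol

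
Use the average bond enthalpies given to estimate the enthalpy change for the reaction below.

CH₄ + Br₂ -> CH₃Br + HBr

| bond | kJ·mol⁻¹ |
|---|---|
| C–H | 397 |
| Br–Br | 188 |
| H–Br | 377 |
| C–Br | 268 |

ΔH ≈ −60 kJ

Bonds broken (reactants):
  Br–Br: 1 × 188 = 188
  C–H: 4 × 397 = 1588
  Σ(broken) = 1776 kJ
Bonds formed (products):
  C–Br: 1 × 268 = 268
  C–H: 3 × 397 = 1191
  H–Br: 1 × 377 = 377
  Σ(formed) = 1836 kJ
ΔH = Σ(broken) − Σ(formed) = 1776 − 1836 = −60 kJ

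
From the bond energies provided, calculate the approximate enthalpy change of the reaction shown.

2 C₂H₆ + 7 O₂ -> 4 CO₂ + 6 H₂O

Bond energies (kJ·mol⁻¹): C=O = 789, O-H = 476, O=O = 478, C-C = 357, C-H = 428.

ΔH ≈ −2828 kJ

Bonds broken (reactants):
  C-C: 2 × 357 = 714
  C-H: 12 × 428 = 5136
  O=O: 7 × 478 = 3346
  Σ(broken) = 9196 kJ
Bonds formed (products):
  C=O: 8 × 789 = 6312
  O-H: 12 × 476 = 5712
  Σ(formed) = 12024 kJ
ΔH = Σ(broken) − Σ(formed) = 9196 − 12024 = −2828 kJ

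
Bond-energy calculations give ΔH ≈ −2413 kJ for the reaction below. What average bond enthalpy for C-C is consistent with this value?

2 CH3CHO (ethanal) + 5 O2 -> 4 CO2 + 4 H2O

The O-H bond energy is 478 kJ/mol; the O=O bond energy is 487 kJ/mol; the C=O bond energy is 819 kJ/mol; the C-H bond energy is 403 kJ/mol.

Let D be the C-C bond energy.
Σ(broken) = 2×D + 8×403 + 2×819 + 5×487 = 7297 + 2D
Σ(formed) = 8×819 + 8×478 = 10376
ΔH = Σ(broken) − Σ(formed) = (7297 + 2D) − (10376) = −3079 + 2D
Setting this equal to −2413 kJ gives 2D = 666, so D = 333 kJ/mol.

D(C-C) ≈ 333 kJ/mol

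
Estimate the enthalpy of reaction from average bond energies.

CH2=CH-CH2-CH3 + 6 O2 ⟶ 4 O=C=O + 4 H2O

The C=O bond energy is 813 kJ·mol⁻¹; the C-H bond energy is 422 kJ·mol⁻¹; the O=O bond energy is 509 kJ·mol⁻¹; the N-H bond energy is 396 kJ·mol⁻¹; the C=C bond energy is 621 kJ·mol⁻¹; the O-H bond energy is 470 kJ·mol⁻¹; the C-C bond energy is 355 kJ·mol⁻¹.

ΔH ≈ −2503 kJ

Bonds broken (reactants):
  C-C: 2 × 355 = 710
  C-H: 8 × 422 = 3376
  C=C: 1 × 621 = 621
  O=O: 6 × 509 = 3054
  Σ(broken) = 7761 kJ
Bonds formed (products):
  C=O: 8 × 813 = 6504
  O-H: 8 × 470 = 3760
  Σ(formed) = 10264 kJ
ΔH = Σ(broken) − Σ(formed) = 7761 − 10264 = −2503 kJ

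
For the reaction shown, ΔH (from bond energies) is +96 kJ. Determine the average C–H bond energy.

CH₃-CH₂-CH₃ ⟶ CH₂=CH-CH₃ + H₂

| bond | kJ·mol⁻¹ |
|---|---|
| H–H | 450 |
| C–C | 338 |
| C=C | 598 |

D(C–H) ≈ 403 kJ/mol

Let D be the C–H bond energy.
Σ(broken) = 2×338 + 8×D = 676 + 8D
Σ(formed) = 1×338 + 6×D + 1×598 + 1×450 = 1386 + 6D
ΔH = Σ(broken) − Σ(formed) = (676 + 8D) − (1386 + 6D) = −710 + 2D
Setting this equal to +96 kJ gives 2D = 806, so D = 403 kJ/mol.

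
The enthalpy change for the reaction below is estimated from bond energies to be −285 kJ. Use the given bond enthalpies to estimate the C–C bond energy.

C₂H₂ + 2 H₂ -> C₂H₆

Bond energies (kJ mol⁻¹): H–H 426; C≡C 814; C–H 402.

D(C–C) ≈ 343 kJ/mol

Let D be the C–C bond energy.
Σ(broken) = 1×814 + 2×402 + 2×426 = 2470
Σ(formed) = 1×D + 6×402 = 2412 + D
ΔH = Σ(broken) − Σ(formed) = (2470) − (2412 + D) = +58 − D
Setting this equal to −285 kJ gives D = 343 kJ/mol.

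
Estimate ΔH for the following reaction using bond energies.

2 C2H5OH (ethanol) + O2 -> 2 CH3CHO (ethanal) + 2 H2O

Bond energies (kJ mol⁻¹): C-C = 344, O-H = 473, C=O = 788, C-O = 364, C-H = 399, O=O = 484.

ΔH ≈ −512 kJ

Bonds broken (reactants):
  C-C: 2 × 344 = 688
  C-H: 10 × 399 = 3990
  C-O: 2 × 364 = 728
  O-H: 2 × 473 = 946
  O=O: 1 × 484 = 484
  Σ(broken) = 6836 kJ
Bonds formed (products):
  C-C: 2 × 344 = 688
  C-H: 8 × 399 = 3192
  C=O: 2 × 788 = 1576
  O-H: 4 × 473 = 1892
  Σ(formed) = 7348 kJ
ΔH = Σ(broken) − Σ(formed) = 6836 − 7348 = −512 kJ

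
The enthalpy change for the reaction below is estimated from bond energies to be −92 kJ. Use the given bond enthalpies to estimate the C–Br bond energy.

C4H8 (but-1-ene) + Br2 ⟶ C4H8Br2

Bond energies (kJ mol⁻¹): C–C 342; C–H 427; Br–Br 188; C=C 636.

D(C–Br) ≈ 287 kJ/mol

Let D be the C–Br bond energy.
Σ(broken) = 1×188 + 2×342 + 8×427 + 1×636 = 4924
Σ(formed) = 2×D + 3×342 + 8×427 = 4442 + 2D
ΔH = Σ(broken) − Σ(formed) = (4924) − (4442 + 2D) = +482 − 2D
Setting this equal to −92 kJ gives 2D = 574, so D = 287 kJ/mol.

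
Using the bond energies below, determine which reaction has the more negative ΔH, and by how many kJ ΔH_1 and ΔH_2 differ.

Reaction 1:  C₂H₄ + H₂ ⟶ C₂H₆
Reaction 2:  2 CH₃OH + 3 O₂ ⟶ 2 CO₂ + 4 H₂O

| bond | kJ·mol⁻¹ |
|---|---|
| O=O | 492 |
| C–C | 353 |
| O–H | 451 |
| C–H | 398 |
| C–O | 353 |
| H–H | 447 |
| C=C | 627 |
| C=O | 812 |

Reaction 2, by 1309 kJ

Reaction 1:
  Bonds broken (reactants):
    C–H: 4 × 398 = 1592
    C=C: 1 × 627 = 627
    H–H: 1 × 447 = 447
    Σ(broken) = 2666 kJ
  Bonds formed (products):
    C–C: 1 × 353 = 353
    C–H: 6 × 398 = 2388
    Σ(formed) = 2741 kJ
  ΔH_1 = 2666 − 2741 = −75 kJ
Reaction 2:
  Bonds broken (reactants):
    C–H: 6 × 398 = 2388
    C–O: 2 × 353 = 706
    O–H: 2 × 451 = 902
    O=O: 3 × 492 = 1476
    Σ(broken) = 5472 kJ
  Bonds formed (products):
    C=O: 4 × 812 = 3248
    O–H: 8 × 451 = 3608
    Σ(formed) = 6856 kJ
  ΔH_2 = 5472 − 6856 = −1384 kJ
ΔH_1 − ΔH_2 = +1309 kJ, so reaction 2 has the more negative ΔH; |ΔH_1 − ΔH_2| = 1309 kJ.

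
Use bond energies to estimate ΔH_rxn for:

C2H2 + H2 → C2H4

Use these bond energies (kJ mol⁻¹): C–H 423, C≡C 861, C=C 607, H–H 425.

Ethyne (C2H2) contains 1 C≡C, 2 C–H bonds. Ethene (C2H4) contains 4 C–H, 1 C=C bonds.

Bonds broken (reactants):
  C≡C: 1 × 861 = 861
  C–H: 2 × 423 = 846
  H–H: 1 × 425 = 425
  Σ(broken) = 2132 kJ
Bonds formed (products):
  C–H: 4 × 423 = 1692
  C=C: 1 × 607 = 607
  Σ(formed) = 2299 kJ
ΔH = Σ(broken) − Σ(formed) = 2132 − 2299 = −167 kJ

ΔH ≈ −167 kJ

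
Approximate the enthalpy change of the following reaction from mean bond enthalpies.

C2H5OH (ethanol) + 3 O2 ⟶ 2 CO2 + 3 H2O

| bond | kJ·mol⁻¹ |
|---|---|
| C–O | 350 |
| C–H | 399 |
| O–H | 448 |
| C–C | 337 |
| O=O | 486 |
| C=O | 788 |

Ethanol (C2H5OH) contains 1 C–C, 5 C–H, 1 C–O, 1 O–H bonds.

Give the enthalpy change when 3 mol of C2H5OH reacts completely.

Bonds broken (reactants):
  C–C: 1 × 337 = 337
  C–H: 5 × 399 = 1995
  C–O: 1 × 350 = 350
  O–H: 1 × 448 = 448
  O=O: 3 × 486 = 1458
  Σ(broken) = 4588 kJ
Bonds formed (products):
  C=O: 4 × 788 = 3152
  O–H: 6 × 448 = 2688
  Σ(formed) = 5840 kJ
ΔH = Σ(broken) − Σ(formed) = 4588 − 5840 = −1252 kJ
For 3× the reaction as written: 3 × (−1252) = −3756 kJ

ΔH = −3756 kJ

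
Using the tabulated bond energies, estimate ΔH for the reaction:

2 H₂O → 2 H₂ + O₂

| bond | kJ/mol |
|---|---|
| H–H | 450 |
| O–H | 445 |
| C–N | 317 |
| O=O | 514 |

Bonds broken (reactants):
  O–H: 4 × 445 = 1780
  Σ(broken) = 1780 kJ
Bonds formed (products):
  H–H: 2 × 450 = 900
  O=O: 1 × 514 = 514
  Σ(formed) = 1414 kJ
ΔH = Σ(broken) − Σ(formed) = 1780 − 1414 = +366 kJ

ΔH ≈ +366 kJ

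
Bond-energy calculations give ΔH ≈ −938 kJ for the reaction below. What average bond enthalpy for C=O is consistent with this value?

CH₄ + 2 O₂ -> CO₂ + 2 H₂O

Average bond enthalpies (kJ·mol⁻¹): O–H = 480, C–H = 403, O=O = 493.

D(C=O) ≈ 808 kJ/mol

Let D be the C=O bond energy.
Σ(broken) = 4×403 + 2×493 = 2598
Σ(formed) = 2×D + 4×480 = 1920 + 2D
ΔH = Σ(broken) − Σ(formed) = (2598) − (1920 + 2D) = +678 − 2D
Setting this equal to −938 kJ gives 2D = 1616, so D = 808 kJ/mol.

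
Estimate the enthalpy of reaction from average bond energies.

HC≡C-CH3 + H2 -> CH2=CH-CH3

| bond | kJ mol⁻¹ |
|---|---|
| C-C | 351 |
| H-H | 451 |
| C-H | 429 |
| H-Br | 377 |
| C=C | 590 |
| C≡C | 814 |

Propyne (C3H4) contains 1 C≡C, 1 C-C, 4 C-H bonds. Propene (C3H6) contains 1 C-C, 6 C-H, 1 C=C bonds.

Bonds broken (reactants):
  C≡C: 1 × 814 = 814
  C-C: 1 × 351 = 351
  C-H: 4 × 429 = 1716
  H-H: 1 × 451 = 451
  Σ(broken) = 3332 kJ
Bonds formed (products):
  C-C: 1 × 351 = 351
  C-H: 6 × 429 = 2574
  C=C: 1 × 590 = 590
  Σ(formed) = 3515 kJ
ΔH = Σ(broken) − Σ(formed) = 3332 − 3515 = −183 kJ

ΔH ≈ −183 kJ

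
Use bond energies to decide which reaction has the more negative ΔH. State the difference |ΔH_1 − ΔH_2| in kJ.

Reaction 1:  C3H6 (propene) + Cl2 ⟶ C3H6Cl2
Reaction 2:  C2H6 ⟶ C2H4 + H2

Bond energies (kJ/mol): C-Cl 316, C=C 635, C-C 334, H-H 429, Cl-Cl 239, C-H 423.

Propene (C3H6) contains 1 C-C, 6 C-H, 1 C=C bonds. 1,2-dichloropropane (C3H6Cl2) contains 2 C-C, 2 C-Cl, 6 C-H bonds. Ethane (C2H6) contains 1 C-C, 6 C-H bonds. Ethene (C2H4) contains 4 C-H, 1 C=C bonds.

Reaction 1, by 208 kJ

Reaction 1:
  Bonds broken (reactants):
    C-C: 1 × 334 = 334
    C-H: 6 × 423 = 2538
    C=C: 1 × 635 = 635
    Cl-Cl: 1 × 239 = 239
    Σ(broken) = 3746 kJ
  Bonds formed (products):
    C-C: 2 × 334 = 668
    C-Cl: 2 × 316 = 632
    C-H: 6 × 423 = 2538
    Σ(formed) = 3838 kJ
  ΔH_1 = 3746 − 3838 = −92 kJ
Reaction 2:
  Bonds broken (reactants):
    C-C: 1 × 334 = 334
    C-H: 6 × 423 = 2538
    Σ(broken) = 2872 kJ
  Bonds formed (products):
    C-H: 4 × 423 = 1692
    C=C: 1 × 635 = 635
    H-H: 1 × 429 = 429
    Σ(formed) = 2756 kJ
  ΔH_2 = 2872 − 2756 = +116 kJ
ΔH_1 − ΔH_2 = −208 kJ, so reaction 1 has the more negative ΔH; |ΔH_1 − ΔH_2| = 208 kJ.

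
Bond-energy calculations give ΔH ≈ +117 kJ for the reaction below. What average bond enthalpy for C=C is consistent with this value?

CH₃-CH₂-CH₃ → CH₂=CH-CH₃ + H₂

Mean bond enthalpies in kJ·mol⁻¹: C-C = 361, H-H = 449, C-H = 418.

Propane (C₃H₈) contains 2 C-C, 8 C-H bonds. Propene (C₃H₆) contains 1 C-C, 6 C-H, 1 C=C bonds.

Let D be the C=C bond energy.
Σ(broken) = 2×361 + 8×418 = 4066
Σ(formed) = 1×361 + 6×418 + 1×D + 1×449 = 3318 + D
ΔH = Σ(broken) − Σ(formed) = (4066) − (3318 + D) = +748 − D
Setting this equal to +117 kJ gives D = 631 kJ/mol.

D(C=C) ≈ 631 kJ/mol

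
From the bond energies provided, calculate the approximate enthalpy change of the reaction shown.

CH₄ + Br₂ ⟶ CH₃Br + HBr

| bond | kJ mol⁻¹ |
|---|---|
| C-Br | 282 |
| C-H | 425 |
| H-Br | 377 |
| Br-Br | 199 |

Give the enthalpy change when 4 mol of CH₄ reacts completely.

ΔH = −140 kJ

Bonds broken (reactants):
  Br-Br: 1 × 199 = 199
  C-H: 4 × 425 = 1700
  Σ(broken) = 1899 kJ
Bonds formed (products):
  C-Br: 1 × 282 = 282
  C-H: 3 × 425 = 1275
  H-Br: 1 × 377 = 377
  Σ(formed) = 1934 kJ
ΔH = Σ(broken) − Σ(formed) = 1899 − 1934 = −35 kJ
For 4× the reaction as written: 4 × (−35) = −140 kJ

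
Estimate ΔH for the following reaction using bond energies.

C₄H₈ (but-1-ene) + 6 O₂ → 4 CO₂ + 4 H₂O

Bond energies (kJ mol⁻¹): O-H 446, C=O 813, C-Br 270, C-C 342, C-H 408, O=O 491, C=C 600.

ΔH ≈ −2578 kJ

Bonds broken (reactants):
  C-C: 2 × 342 = 684
  C-H: 8 × 408 = 3264
  C=C: 1 × 600 = 600
  O=O: 6 × 491 = 2946
  Σ(broken) = 7494 kJ
Bonds formed (products):
  C=O: 8 × 813 = 6504
  O-H: 8 × 446 = 3568
  Σ(formed) = 10072 kJ
ΔH = Σ(broken) − Σ(formed) = 7494 − 10072 = −2578 kJ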